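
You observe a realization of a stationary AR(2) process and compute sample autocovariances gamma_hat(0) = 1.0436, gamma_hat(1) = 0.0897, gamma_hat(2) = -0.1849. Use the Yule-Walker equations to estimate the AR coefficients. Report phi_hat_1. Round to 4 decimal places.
\hat\phi_{1} = 0.1019

The Yule-Walker equations for an AR(p) process read, in matrix form,
  Gamma_p phi = r_p,   with   (Gamma_p)_{ij} = gamma(|i - j|),
                       (r_p)_i = gamma(i),   i,j = 1..p.
Substitute the sample gammas (Toeplitz matrix and right-hand side of size 2):
  Gamma_p = [[1.0436, 0.0897], [0.0897, 1.0436]]
  r_p     = [0.0897, -0.1849]
Written out:
  1.0436 phi_1 + 0.0897 phi_2 = 0.0897
  0.0897 phi_1 + 1.0436 phi_2 = -0.1849
Solve by Cramer's rule:
  det = gamma(0)^2 - gamma(1)^2 = (1.0436)^2 - (0.0897)^2 = 1.08910096 - 0.00804609 = 1.08105487
  phi_hat_1 = [gamma(1) gamma(0) - gamma(1) gamma(2)] / det = [(0.0897)(1.0436) - (0.0897)(-0.1849)] / 1.08105487 = 0.11019645 / 1.08105487 = 0.1019
  phi_hat_2 = [gamma(0) gamma(2) - gamma(1)^2] / det = [(1.0436)(-0.1849) - (0.0897)^2] / 1.08105487 = -0.20100773 / 1.08105487 = -0.1859
So phi_hat = [0.1019, -0.1859].
Therefore phi_hat_1 = 0.1019.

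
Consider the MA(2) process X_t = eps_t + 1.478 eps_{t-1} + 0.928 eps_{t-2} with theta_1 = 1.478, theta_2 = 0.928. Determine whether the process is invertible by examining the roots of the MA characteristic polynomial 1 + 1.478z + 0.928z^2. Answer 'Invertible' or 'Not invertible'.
\text{Invertible}

The MA(q) characteristic polynomial is P(z) = 1 + 1.478z + 0.928z^2.
Invertibility requires all roots to lie outside the unit circle, i.e. |z| > 1 for every root.
Set 1 + (1.478) z + (0.928) z^2 = 0, i.e. a z^2 + b z + c = 0 with a = 0.928, b = 1.478, c = 1.
Discriminant D = b^2 - 4ac = (1.478)^2 - 4*(0.928)*1 = 2.184484 - (3.712) = -1.527516.
D < 0, so the roots are the complex-conjugate pair z = (-b +/- i sqrt(-D)) / (2a) = -0.7963 +/- 0.6659i.
For a conjugate pair |z|^2 = z * conj(z) = (product of roots) = c/a = 1/(0.928) = 1.077586, so |z| = sqrt(1.077586) = 1.0381 for both roots.
Moduli of all roots: 1.0381, 1.0381.
All moduli strictly greater than 1? Yes.
Verdict: Invertible.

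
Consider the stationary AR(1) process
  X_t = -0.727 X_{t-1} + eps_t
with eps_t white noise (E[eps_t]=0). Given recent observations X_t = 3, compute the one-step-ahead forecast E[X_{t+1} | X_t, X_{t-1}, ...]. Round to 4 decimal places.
E[X_{t+1} \mid \mathcal F_t] = -2.1810

For an AR(p) model X_t = c + sum_i phi_i X_{t-i} + eps_t, the
one-step-ahead conditional mean is
  E[X_{t+1} | X_t, ...] = c + sum_i phi_i X_{t+1-i}.
Substitute known values:
  E[X_{t+1} | ...] = (-0.727) * (3)
                   = -2.1810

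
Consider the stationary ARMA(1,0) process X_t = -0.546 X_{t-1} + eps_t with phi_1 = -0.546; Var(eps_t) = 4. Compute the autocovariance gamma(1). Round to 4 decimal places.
\gamma(1) = -3.1116

Multiply the model equation by X_{t-k} and take expectations. With theta_0 = psi_0 = 1 and psi_j the MA(infinity) weights, this gives
  gamma(k) - sum_i phi_i gamma(k-i) = c_k,
  c_k = sigma^2 * sum_{j=k..q} theta_j psi_{j-k}   (c_k = 0 for k > q),
using gamma(-m) = gamma(m).
Pure AR (q = 0): c_0 = sigma^2 = 4, c_k = 0 for k >= 1.
Equations for k = 0 and k = 1 (AR order 1):
  gamma(0) = phi_1 gamma(1) + c_0
  gamma(1) = phi_1 gamma(0) + c_1
Substituting the second into the first: gamma(0) (1 - phi_1^2) = c_0 + phi_1 c_1, so
  gamma(0) = c_0 / (1 - phi_1^2) = 4 / (1 - (-0.546)^2) = 4 / 0.701884 = 5.698947.
  gamma(1) = phi_1 gamma(0) = (-0.546)(5.698947) = -3.111625.
Therefore gamma(1) = -3.1116 (to 4 decimal places).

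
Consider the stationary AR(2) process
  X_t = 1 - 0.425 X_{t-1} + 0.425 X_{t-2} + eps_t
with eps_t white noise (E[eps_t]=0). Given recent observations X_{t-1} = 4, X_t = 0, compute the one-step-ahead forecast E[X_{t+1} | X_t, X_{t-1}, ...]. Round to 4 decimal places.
E[X_{t+1} \mid \mathcal F_t] = 2.7000

For an AR(p) model X_t = c + sum_i phi_i X_{t-i} + eps_t, the
one-step-ahead conditional mean is
  E[X_{t+1} | X_t, ...] = c + sum_i phi_i X_{t+1-i}.
Substitute known values:
  E[X_{t+1} | ...] = 1 + (-0.425) * (0) + (0.425) * (4)
                   = 2.7000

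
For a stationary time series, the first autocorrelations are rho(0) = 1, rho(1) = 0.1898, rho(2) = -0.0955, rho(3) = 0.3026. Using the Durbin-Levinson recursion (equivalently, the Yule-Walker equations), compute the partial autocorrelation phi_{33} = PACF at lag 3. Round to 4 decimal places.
\phi_{33} = 0.3690

The PACF at lag k is phi_{kk}, the last component of the solution
to the Yule-Walker system G_k phi = r_k where
  (G_k)_{ij} = rho(|i - j|), (r_k)_i = rho(i), i,j = 1..k.
Equivalently, Durbin-Levinson gives phi_{kk} iteratively:
  phi_{11} = rho(1)
  phi_{kk} = [rho(k) - sum_{j=1..k-1} phi_{k-1,j} rho(k-j)]
            / [1 - sum_{j=1..k-1} phi_{k-1,j} rho(j)],
  phi_{k,j} = phi_{k-1,j} - phi_{kk} phi_{k-1,k-j},  j = 1..k-1.
Step k = 1:
  phi_11 = rho(1) = 0.1898.
Step k = 2:
  phi_22 = [rho(2) - phi_11 rho(1)] / [1 - phi_11 rho(1)] = [-0.0955 - (0.1898)(0.1898)] / [1 - (0.1898)(0.1898)]
         = -0.13152404 / 0.96397596 = -0.136439.
  Update: phi_21 = phi_11 - phi_22 phi_11 = 0.1898 - (-0.136439)(0.1898) = 0.215696.
Step k = 3:
  phi_33 = [rho(3) - phi_21 rho(2) - phi_22 rho(1)] / [1 - phi_21 rho(1) - phi_22 rho(2)]
    numerator   = 0.3026 - (0.215696)(-0.0955) - (-0.136439)(0.1898) = 0.34909513
    denominator = 1 - (0.215696)(0.1898) - (-0.136439)(-0.0955) = 0.94603093
  phi_33 = 0.34909513 / 0.94603093 = 0.369.
Therefore phi_{33} = 0.3690.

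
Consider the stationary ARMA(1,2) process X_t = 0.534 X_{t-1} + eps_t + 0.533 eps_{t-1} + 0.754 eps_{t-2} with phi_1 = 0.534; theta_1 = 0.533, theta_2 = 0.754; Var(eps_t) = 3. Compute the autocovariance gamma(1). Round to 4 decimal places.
\gamma(1) = 11.3656

Multiply the model equation by X_{t-k} and take expectations. With theta_0 = psi_0 = 1 and psi_j the MA(infinity) weights, this gives
  gamma(k) - sum_i phi_i gamma(k-i) = c_k,
  c_k = sigma^2 * sum_{j=k..q} theta_j psi_{j-k}   (c_k = 0 for k > q),
using gamma(-m) = gamma(m).
psi-weights needed (psi_j = theta_j + sum_i phi_i psi_{j-i}):
  psi_1 = theta_1 + phi_1 = 0.533 + (0.534) = 1.067
  psi_2 = theta_2 + phi_1 psi_1 = 0.754 + (0.534)(1.067) = 1.323778
Right-hand sides:
  c_0 = sigma^2 (1 + theta_1 psi_1 + theta_2 psi_2) = 3 * (1 + (0.533)(1.067) + (0.754)(1.323778)) = 3 * 2.56684 = 7.700519
  c_1 = sigma^2 (theta_1 + theta_2 psi_1) = 3 * (0.533 + (0.754)(1.067)) = 4.012554
  c_2 = sigma^2 theta_2 = 3 * (0.754) = 2.262
Equations for k = 0 and k = 1 (AR order 1):
  gamma(0) = phi_1 gamma(1) + c_0
  gamma(1) = phi_1 gamma(0) + c_1
Substituting the second into the first: gamma(0) (1 - phi_1^2) = c_0 + phi_1 c_1, so
  gamma(0) = (c_0 + phi_1 c_1) / (1 - phi_1^2) = (7.700519 + (0.534)(4.012554)) / (1 - (0.534)^2) = 9.843223 / 0.714844 = 13.769749.
  gamma(1) = phi_1 gamma(0) + c_1 = (0.534)(13.769749) + (4.012554) = 11.3656.
Therefore gamma(1) = 11.3656 (to 4 decimal places).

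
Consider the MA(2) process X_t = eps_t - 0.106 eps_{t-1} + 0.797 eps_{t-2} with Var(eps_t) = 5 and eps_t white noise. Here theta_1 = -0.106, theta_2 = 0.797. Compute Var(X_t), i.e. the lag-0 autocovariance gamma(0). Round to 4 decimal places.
\gamma(0) = 8.2322

For an MA(q) process X_t = eps_t + sum_i theta_i eps_{t-i} with
Var(eps_t) = sigma^2, the variance is
  gamma(0) = sigma^2 * (1 + sum_i theta_i^2).
  sum_i theta_i^2 = (-0.106)^2 + (0.797)^2 = 0.011236 + 0.635209 = 0.646445.
  gamma(0) = 5 * (1 + 0.646445) = 5 * 1.646445 = 8.232225, which rounds to 8.2322.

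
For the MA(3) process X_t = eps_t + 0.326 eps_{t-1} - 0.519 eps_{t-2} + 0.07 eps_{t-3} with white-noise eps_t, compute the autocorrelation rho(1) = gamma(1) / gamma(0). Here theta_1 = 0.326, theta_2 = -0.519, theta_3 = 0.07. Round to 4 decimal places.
\rho(1) = 0.0873

For an MA(q) process with theta_0 = 1, the autocovariance is
  gamma(k) = sigma^2 * sum_{i=0..q-k} theta_i * theta_{i+k},
and rho(k) = gamma(k) / gamma(0). Sigma^2 cancels.
  numerator   = (1)*(0.326) + (0.326)*(-0.519) + (-0.519)*(0.07) = 0.120476.
  denominator = (1)^2 + (0.326)^2 + (-0.519)^2 + (0.07)^2 = 1.380537.
  rho(1) = 0.120476 / 1.380537 = 0.0873.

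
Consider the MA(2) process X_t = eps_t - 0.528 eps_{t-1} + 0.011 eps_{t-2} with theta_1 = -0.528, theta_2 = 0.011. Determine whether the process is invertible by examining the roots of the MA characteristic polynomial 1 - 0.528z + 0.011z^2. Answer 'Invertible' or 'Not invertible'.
\text{Invertible}

The MA(q) characteristic polynomial is P(z) = 1 - 0.528z + 0.011z^2.
Invertibility requires all roots to lie outside the unit circle, i.e. |z| > 1 for every root.
Set 1 + (-0.528) z + (0.011) z^2 = 0, i.e. a z^2 + b z + c = 0 with a = 0.011, b = -0.528, c = 1.
Discriminant D = b^2 - 4ac = (-0.528)^2 - 4*(0.011)*1 = 0.278784 - (0.044) = 0.234784.
D >= 0, so the roots are real: z = (-b +/- sqrt(D)) / (2a) = (0.528 +/- 0.484545) / (0.022).
  z_1 = (0.528 + 0.484545) / (0.022) = 46.0248,   |z_1| = 46.0248.
  z_2 = (0.528 - 0.484545) / (0.022) = 1.9752,   |z_2| = 1.9752.
Moduli of all roots: 46.0248, 1.9752.
All moduli strictly greater than 1? Yes.
Verdict: Invertible.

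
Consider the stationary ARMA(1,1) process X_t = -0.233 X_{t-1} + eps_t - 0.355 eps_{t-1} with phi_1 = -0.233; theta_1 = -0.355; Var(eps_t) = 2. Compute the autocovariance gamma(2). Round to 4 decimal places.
\gamma(2) = 0.3137

Multiply the model equation by X_{t-k} and take expectations. With theta_0 = psi_0 = 1 and psi_j the MA(infinity) weights, this gives
  gamma(k) - sum_i phi_i gamma(k-i) = c_k,
  c_k = sigma^2 * sum_{j=k..q} theta_j psi_{j-k}   (c_k = 0 for k > q),
using gamma(-m) = gamma(m).
psi-weights needed (psi_j = theta_j + sum_i phi_i psi_{j-i}):
  psi_1 = theta_1 + phi_1 = -0.355 + (-0.233) = -0.588
Right-hand sides:
  c_0 = sigma^2 (1 + theta_1 psi_1) = 2 * (1 + (-0.355)(-0.588)) = 2 * 1.20874 = 2.41748
  c_1 = sigma^2 theta_1 = 2 * (-0.355) = -0.71
  c_2 = 0
Equations for k = 0 and k = 1 (AR order 1):
  gamma(0) = phi_1 gamma(1) + c_0
  gamma(1) = phi_1 gamma(0) + c_1
Substituting the second into the first: gamma(0) (1 - phi_1^2) = c_0 + phi_1 c_1, so
  gamma(0) = (c_0 + phi_1 c_1) / (1 - phi_1^2) = (2.41748 + (-0.233)(-0.71)) / (1 - (-0.233)^2) = 2.58291 / 0.945711 = 2.731183.
  gamma(1) = phi_1 gamma(0) + c_1 = (-0.233)(2.731183) + (-0.71) = -1.346366.
For k = 2 (> q): gamma(2) = phi_1 gamma(1) = (-0.233)(-1.346366) = 0.313703.
Therefore gamma(2) = 0.3137 (to 4 decimal places).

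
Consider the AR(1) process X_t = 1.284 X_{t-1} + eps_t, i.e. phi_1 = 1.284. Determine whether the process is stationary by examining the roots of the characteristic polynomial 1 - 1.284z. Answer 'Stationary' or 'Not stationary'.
\text{Not stationary}

The AR(p) characteristic polynomial is P(z) = 1 - 1.284z.
Stationarity requires all roots to lie outside the unit circle, i.e. |z| > 1 for every root.
This is linear in z: 1 + (-1.284) z = 0  =>  z = -1/(-1.284) = 0.778816,  |z| = 0.778816.
Moduli of all roots: 0.7788.
All moduli strictly greater than 1? No.
Verdict: Not stationary.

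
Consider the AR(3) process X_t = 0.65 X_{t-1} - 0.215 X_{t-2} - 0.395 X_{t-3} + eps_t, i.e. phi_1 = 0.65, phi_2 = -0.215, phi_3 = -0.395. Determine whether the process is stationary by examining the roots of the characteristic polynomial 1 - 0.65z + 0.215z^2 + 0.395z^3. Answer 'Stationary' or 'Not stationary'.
\text{Stationary}

The AR(p) characteristic polynomial is P(z) = 1 - 0.65z + 0.215z^2 + 0.395z^3.
Stationarity requires all roots to lie outside the unit circle, i.e. |z| > 1 for every root.
Degree 3: look for a simple real root z0 first, then factor out (1 - z/z0) and solve the remaining quadratic.
Testing z0 = -2: P(-2) = 1 + (-0.65)(-2) + (0.215)(-2)^2 + (0.395)(-2)^3
  = 1 + (1.3) + (0.86) + (-3.16) = 0.  So z_0 = -2 is a root, |z_0| = 2.
Divide out the factor (1 + 0.5 z) = (1 - z/z0) (since 1/z0 = -0.5):
  P(z) = (1 + 0.5 z)(1 + (-1.15) z + (0.79) z^2)
  [check: z-coef -1.15 - (-0.5) = -0.65; z^2-coef 0.79 - (-0.5)(-1.15) = 0.215; z^3-coef -(-0.5)(0.79) = 0.395.]
Remaining roots from the quadratic factor 1 + (-1.15) z + (0.79) z^2:
  Set 1 + (-1.15) z + (0.79) z^2 = 0, i.e. a z^2 + b z + c = 0 with a = 0.79, b = -1.15, c = 1.
  Discriminant D = b^2 - 4ac = (-1.15)^2 - 4*(0.79)*1 = 1.3225 - (3.16) = -1.8375.
  D < 0, so the roots are the complex-conjugate pair z = (-b +/- i sqrt(-D)) / (2a) = 0.7278 +/- 0.8579i.
  For a conjugate pair |z|^2 = z * conj(z) = (product of roots) = c/a = 1/(0.79) = 1.265823, so |z| = sqrt(1.265823) = 1.1251 for both roots.
Moduli of all roots: 2.0000, 1.1251, 1.1251.
All moduli strictly greater than 1? Yes.
Verdict: Stationary.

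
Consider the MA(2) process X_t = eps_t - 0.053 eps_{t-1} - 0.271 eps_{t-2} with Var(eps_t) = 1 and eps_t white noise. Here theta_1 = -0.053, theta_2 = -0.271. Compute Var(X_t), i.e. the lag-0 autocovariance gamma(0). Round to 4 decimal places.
\gamma(0) = 1.0763

For an MA(q) process X_t = eps_t + sum_i theta_i eps_{t-i} with
Var(eps_t) = sigma^2, the variance is
  gamma(0) = sigma^2 * (1 + sum_i theta_i^2).
  sum_i theta_i^2 = (-0.053)^2 + (-0.271)^2 = 0.002809 + 0.073441 = 0.07625.
  gamma(0) = 1 * (1 + 0.07625) = 1 * 1.07625 = 1.07625, which rounds to 1.0763.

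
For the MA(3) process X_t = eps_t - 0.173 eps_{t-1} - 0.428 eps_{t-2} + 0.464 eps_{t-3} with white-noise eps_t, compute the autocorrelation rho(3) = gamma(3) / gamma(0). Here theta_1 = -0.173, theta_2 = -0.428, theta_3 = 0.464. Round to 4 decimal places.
\rho(3) = 0.3248

For an MA(q) process with theta_0 = 1, the autocovariance is
  gamma(k) = sigma^2 * sum_{i=0..q-k} theta_i * theta_{i+k},
and rho(k) = gamma(k) / gamma(0). Sigma^2 cancels.
  numerator   = (1)*(0.464) = 0.464.
  denominator = (1)^2 + (-0.173)^2 + (-0.428)^2 + (0.464)^2 = 1.428409.
  rho(3) = 0.464 / 1.428409 = 0.3248.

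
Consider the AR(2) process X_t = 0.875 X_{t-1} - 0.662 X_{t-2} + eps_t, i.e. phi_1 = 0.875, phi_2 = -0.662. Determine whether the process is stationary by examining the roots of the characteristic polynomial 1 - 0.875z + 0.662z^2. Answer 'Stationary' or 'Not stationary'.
\text{Stationary}

The AR(p) characteristic polynomial is P(z) = 1 - 0.875z + 0.662z^2.
Stationarity requires all roots to lie outside the unit circle, i.e. |z| > 1 for every root.
Set 1 + (-0.875) z + (0.662) z^2 = 0, i.e. a z^2 + b z + c = 0 with a = 0.662, b = -0.875, c = 1.
Discriminant D = b^2 - 4ac = (-0.875)^2 - 4*(0.662)*1 = 0.765625 - (2.648) = -1.882375.
D < 0, so the roots are the complex-conjugate pair z = (-b +/- i sqrt(-D)) / (2a) = 0.6609 +/- 1.0363i.
For a conjugate pair |z|^2 = z * conj(z) = (product of roots) = c/a = 1/(0.662) = 1.510574, so |z| = sqrt(1.510574) = 1.2291 for both roots.
Moduli of all roots: 1.2291, 1.2291.
All moduli strictly greater than 1? Yes.
Verdict: Stationary.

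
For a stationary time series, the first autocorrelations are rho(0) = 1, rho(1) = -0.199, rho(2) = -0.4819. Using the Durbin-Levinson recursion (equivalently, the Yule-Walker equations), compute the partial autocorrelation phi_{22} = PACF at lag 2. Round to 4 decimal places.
\phi_{22} = -0.5430

The PACF at lag k is phi_{kk}, the last component of the solution
to the Yule-Walker system G_k phi = r_k where
  (G_k)_{ij} = rho(|i - j|), (r_k)_i = rho(i), i,j = 1..k.
Equivalently, Durbin-Levinson gives phi_{kk} iteratively:
  phi_{11} = rho(1)
  phi_{kk} = [rho(k) - sum_{j=1..k-1} phi_{k-1,j} rho(k-j)]
            / [1 - sum_{j=1..k-1} phi_{k-1,j} rho(j)],
  phi_{k,j} = phi_{k-1,j} - phi_{kk} phi_{k-1,k-j},  j = 1..k-1.
Step k = 1:
  phi_11 = rho(1) = -0.199.
Step k = 2:
  phi_22 = [rho(2) - phi_11 rho(1)] / [1 - phi_11 rho(1)] = [-0.4819 - (-0.199)(-0.199)] / [1 - (-0.199)(-0.199)]
         = -0.521501 / 0.960399 = -0.543.
Therefore phi_{22} = -0.5430.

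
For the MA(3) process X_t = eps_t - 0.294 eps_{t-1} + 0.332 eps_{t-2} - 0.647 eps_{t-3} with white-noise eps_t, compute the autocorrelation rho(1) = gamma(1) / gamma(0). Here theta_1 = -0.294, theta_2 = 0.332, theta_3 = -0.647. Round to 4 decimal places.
\rho(1) = -0.3754

For an MA(q) process with theta_0 = 1, the autocovariance is
  gamma(k) = sigma^2 * sum_{i=0..q-k} theta_i * theta_{i+k},
and rho(k) = gamma(k) / gamma(0). Sigma^2 cancels.
  numerator   = (1)*(-0.294) + (-0.294)*(0.332) + (0.332)*(-0.647) = -0.606412.
  denominator = (1)^2 + (-0.294)^2 + (0.332)^2 + (-0.647)^2 = 1.615269.
  rho(1) = -0.606412 / 1.615269 = -0.3754.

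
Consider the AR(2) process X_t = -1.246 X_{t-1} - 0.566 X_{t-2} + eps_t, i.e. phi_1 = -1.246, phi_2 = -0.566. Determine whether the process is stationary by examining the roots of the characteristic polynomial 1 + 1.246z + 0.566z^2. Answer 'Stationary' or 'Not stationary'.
\text{Stationary}

The AR(p) characteristic polynomial is P(z) = 1 + 1.246z + 0.566z^2.
Stationarity requires all roots to lie outside the unit circle, i.e. |z| > 1 for every root.
Set 1 + (1.246) z + (0.566) z^2 = 0, i.e. a z^2 + b z + c = 0 with a = 0.566, b = 1.246, c = 1.
Discriminant D = b^2 - 4ac = (1.246)^2 - 4*(0.566)*1 = 1.552516 - (2.264) = -0.711484.
D < 0, so the roots are the complex-conjugate pair z = (-b +/- i sqrt(-D)) / (2a) = -1.1007 +/- 0.7451i.
For a conjugate pair |z|^2 = z * conj(z) = (product of roots) = c/a = 1/(0.566) = 1.766784, so |z| = sqrt(1.766784) = 1.3292 for both roots.
Moduli of all roots: 1.3292, 1.3292.
All moduli strictly greater than 1? Yes.
Verdict: Stationary.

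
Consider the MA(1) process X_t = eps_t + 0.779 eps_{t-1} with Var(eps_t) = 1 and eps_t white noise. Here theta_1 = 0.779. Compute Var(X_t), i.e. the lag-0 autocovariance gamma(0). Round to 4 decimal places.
\gamma(0) = 1.6068

For an MA(q) process X_t = eps_t + sum_i theta_i eps_{t-i} with
Var(eps_t) = sigma^2, the variance is
  gamma(0) = sigma^2 * (1 + sum_i theta_i^2).
  sum_i theta_i^2 = (0.779)^2 = 0.606841.
  gamma(0) = 1 * (1 + 0.606841) = 1 * 1.606841 = 1.606841, which rounds to 1.6068.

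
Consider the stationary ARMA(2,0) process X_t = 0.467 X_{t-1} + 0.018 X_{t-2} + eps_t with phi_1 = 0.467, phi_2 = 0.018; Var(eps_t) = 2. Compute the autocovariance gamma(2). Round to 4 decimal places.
\gamma(2) = 0.6207

Multiply the model equation by X_{t-k} and take expectations. With theta_0 = psi_0 = 1 and psi_j the MA(infinity) weights, this gives
  gamma(k) - sum_i phi_i gamma(k-i) = c_k,
  c_k = sigma^2 * sum_{j=k..q} theta_j psi_{j-k}   (c_k = 0 for k > q),
using gamma(-m) = gamma(m).
Pure AR (q = 0): c_0 = sigma^2 = 2, c_k = 0 for k >= 1.
Equations for k = 0, 1, 2 (AR order 2, c_2 = 0):
  (E0) gamma(0) = phi_1 gamma(1) + phi_2 gamma(2) + c_0
  (E1) gamma(1) = phi_1 gamma(0) + phi_2 gamma(1) + c_1
  (E2) gamma(2) = phi_1 gamma(1) + phi_2 gamma(0)
From (E1): gamma(1) = A gamma(0) + B with
  A = phi_1 / (1 - phi_2) = 0.467 / 0.982 = 0.47556,   B = c_1 / (1 - phi_2) = 0 / 0.982 = 0.
Insert (E2) into (E0): gamma(0) (1 - phi_2^2) = phi_1 (1 + phi_2) gamma(1) + c_0.
  phi_1 (1 + phi_2) = (0.467)(1.018) = 0.475406,   1 - phi_2^2 = 0.999676.
Replace gamma(1) by A gamma(0) + B and collect gamma(0):
  gamma(0) [0.999676 - (0.475406)(0.47556)] = c_0 = 2
  gamma(0) * 0.773592 = 2
  gamma(0) = 2 / 0.773592 = 2.585343.
  gamma(1) = A gamma(0) = (0.47556)(2.585343) = 1.229486.
  gamma(2) = phi_1 gamma(1) + phi_2 gamma(0) = (0.467)(1.229486) + (0.018)(2.585343) = 0.620706.
Therefore gamma(2) = 0.6207 (to 4 decimal places).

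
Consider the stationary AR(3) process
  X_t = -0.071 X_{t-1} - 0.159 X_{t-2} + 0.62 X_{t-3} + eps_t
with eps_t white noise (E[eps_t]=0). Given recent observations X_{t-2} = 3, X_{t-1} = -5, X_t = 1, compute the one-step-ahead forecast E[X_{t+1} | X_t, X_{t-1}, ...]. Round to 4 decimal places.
E[X_{t+1} \mid \mathcal F_t] = 2.5840

For an AR(p) model X_t = c + sum_i phi_i X_{t-i} + eps_t, the
one-step-ahead conditional mean is
  E[X_{t+1} | X_t, ...] = c + sum_i phi_i X_{t+1-i}.
Substitute known values:
  E[X_{t+1} | ...] = (-0.071) * (1) + (-0.159) * (-5) + (0.62) * (3)
                   = 2.5840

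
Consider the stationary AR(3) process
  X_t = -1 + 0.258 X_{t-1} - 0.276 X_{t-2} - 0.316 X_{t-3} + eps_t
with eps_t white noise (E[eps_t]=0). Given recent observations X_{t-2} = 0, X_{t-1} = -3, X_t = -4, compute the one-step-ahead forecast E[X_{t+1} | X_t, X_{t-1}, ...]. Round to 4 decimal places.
E[X_{t+1} \mid \mathcal F_t] = -1.2040

For an AR(p) model X_t = c + sum_i phi_i X_{t-i} + eps_t, the
one-step-ahead conditional mean is
  E[X_{t+1} | X_t, ...] = c + sum_i phi_i X_{t+1-i}.
Substitute known values:
  E[X_{t+1} | ...] = -1 + (0.258) * (-4) + (-0.276) * (-3) + (-0.316) * (0)
                   = -1.2040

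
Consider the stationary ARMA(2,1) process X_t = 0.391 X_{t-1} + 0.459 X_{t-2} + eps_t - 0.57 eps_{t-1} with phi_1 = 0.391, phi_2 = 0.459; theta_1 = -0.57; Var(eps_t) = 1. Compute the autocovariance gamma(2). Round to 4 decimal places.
\gamma(2) = 0.5735

Multiply the model equation by X_{t-k} and take expectations. With theta_0 = psi_0 = 1 and psi_j the MA(infinity) weights, this gives
  gamma(k) - sum_i phi_i gamma(k-i) = c_k,
  c_k = sigma^2 * sum_{j=k..q} theta_j psi_{j-k}   (c_k = 0 for k > q),
using gamma(-m) = gamma(m).
psi-weights needed (psi_j = theta_j + sum_i phi_i psi_{j-i}):
  psi_1 = theta_1 + phi_1 = -0.57 + (0.391) = -0.179
Right-hand sides:
  c_0 = sigma^2 (1 + theta_1 psi_1) = 1 * (1 + (-0.57)(-0.179)) = 1 * 1.10203 = 1.10203
  c_1 = sigma^2 theta_1 = 1 * (-0.57) = -0.57
  c_2 = 0
Equations for k = 0, 1, 2 (AR order 2, c_2 = 0):
  (E0) gamma(0) = phi_1 gamma(1) + phi_2 gamma(2) + c_0
  (E1) gamma(1) = phi_1 gamma(0) + phi_2 gamma(1) + c_1
  (E2) gamma(2) = phi_1 gamma(1) + phi_2 gamma(0)
From (E1): gamma(1) = A gamma(0) + B with
  A = phi_1 / (1 - phi_2) = 0.391 / 0.541 = 0.722736,   B = c_1 / (1 - phi_2) = -0.57 / 0.541 = -1.053604.
Insert (E2) into (E0): gamma(0) (1 - phi_2^2) = phi_1 (1 + phi_2) gamma(1) + c_0.
  phi_1 (1 + phi_2) = (0.391)(1.459) = 0.570469,   1 - phi_2^2 = 0.789319.
Replace gamma(1) by A gamma(0) + B and collect gamma(0):
  gamma(0) [0.789319 - (0.570469)(0.722736)] = (0.570469)(-1.053604) + 1.10203
  gamma(0) * 0.377021 = 0.500981
  gamma(0) = 0.500981 / 0.377021 = 1.32879.
  gamma(1) = A gamma(0) + B = (0.722736)(1.32879) + (-1.053604) = -0.093241.
  gamma(2) = phi_1 gamma(1) + phi_2 gamma(0) = (0.391)(-0.093241) + (0.459)(1.32879) = 0.573458.
Therefore gamma(2) = 0.5735 (to 4 decimal places).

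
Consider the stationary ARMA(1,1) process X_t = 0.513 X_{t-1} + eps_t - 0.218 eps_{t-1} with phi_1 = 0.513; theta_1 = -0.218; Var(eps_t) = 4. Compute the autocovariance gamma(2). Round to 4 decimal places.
\gamma(2) = 0.7297

Multiply the model equation by X_{t-k} and take expectations. With theta_0 = psi_0 = 1 and psi_j the MA(infinity) weights, this gives
  gamma(k) - sum_i phi_i gamma(k-i) = c_k,
  c_k = sigma^2 * sum_{j=k..q} theta_j psi_{j-k}   (c_k = 0 for k > q),
using gamma(-m) = gamma(m).
psi-weights needed (psi_j = theta_j + sum_i phi_i psi_{j-i}):
  psi_1 = theta_1 + phi_1 = -0.218 + (0.513) = 0.295
Right-hand sides:
  c_0 = sigma^2 (1 + theta_1 psi_1) = 4 * (1 + (-0.218)(0.295)) = 4 * 0.93569 = 3.74276
  c_1 = sigma^2 theta_1 = 4 * (-0.218) = -0.872
  c_2 = 0
Equations for k = 0 and k = 1 (AR order 1):
  gamma(0) = phi_1 gamma(1) + c_0
  gamma(1) = phi_1 gamma(0) + c_1
Substituting the second into the first: gamma(0) (1 - phi_1^2) = c_0 + phi_1 c_1, so
  gamma(0) = (c_0 + phi_1 c_1) / (1 - phi_1^2) = (3.74276 + (0.513)(-0.872)) / (1 - (0.513)^2) = 3.295424 / 0.736831 = 4.472429.
  gamma(1) = phi_1 gamma(0) + c_1 = (0.513)(4.472429) + (-0.872) = 1.422356.
For k = 2 (> q): gamma(2) = phi_1 gamma(1) = (0.513)(1.422356) = 0.729669.
Therefore gamma(2) = 0.7297 (to 4 decimal places).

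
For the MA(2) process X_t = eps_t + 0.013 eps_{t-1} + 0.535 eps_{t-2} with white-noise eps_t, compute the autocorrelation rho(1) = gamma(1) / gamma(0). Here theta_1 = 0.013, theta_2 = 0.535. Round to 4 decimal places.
\rho(1) = 0.0155

For an MA(q) process with theta_0 = 1, the autocovariance is
  gamma(k) = sigma^2 * sum_{i=0..q-k} theta_i * theta_{i+k},
and rho(k) = gamma(k) / gamma(0). Sigma^2 cancels.
  numerator   = (1)*(0.013) + (0.013)*(0.535) = 0.019955.
  denominator = (1)^2 + (0.013)^2 + (0.535)^2 = 1.286394.
  rho(1) = 0.019955 / 1.286394 = 0.0155.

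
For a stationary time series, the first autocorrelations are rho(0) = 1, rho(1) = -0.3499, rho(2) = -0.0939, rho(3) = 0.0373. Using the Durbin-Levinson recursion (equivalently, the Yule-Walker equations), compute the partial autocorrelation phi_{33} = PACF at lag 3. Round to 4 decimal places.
\phi_{33} = -0.1091

The PACF at lag k is phi_{kk}, the last component of the solution
to the Yule-Walker system G_k phi = r_k where
  (G_k)_{ij} = rho(|i - j|), (r_k)_i = rho(i), i,j = 1..k.
Equivalently, Durbin-Levinson gives phi_{kk} iteratively:
  phi_{11} = rho(1)
  phi_{kk} = [rho(k) - sum_{j=1..k-1} phi_{k-1,j} rho(k-j)]
            / [1 - sum_{j=1..k-1} phi_{k-1,j} rho(j)],
  phi_{k,j} = phi_{k-1,j} - phi_{kk} phi_{k-1,k-j},  j = 1..k-1.
Step k = 1:
  phi_11 = rho(1) = -0.3499.
Step k = 2:
  phi_22 = [rho(2) - phi_11 rho(1)] / [1 - phi_11 rho(1)] = [-0.0939 - (-0.3499)(-0.3499)] / [1 - (-0.3499)(-0.3499)]
         = -0.21633001 / 0.87756999 = -0.24651.
  Update: phi_21 = phi_11 - phi_22 phi_11 = -0.3499 - (-0.24651)(-0.3499) = -0.436154.
Step k = 3:
  phi_33 = [rho(3) - phi_21 rho(2) - phi_22 rho(1)] / [1 - phi_21 rho(1) - phi_22 rho(2)]
    numerator   = 0.0373 - (-0.436154)(-0.0939) - (-0.24651)(-0.3499) = -0.0899088
    denominator = 1 - (-0.436154)(-0.3499) - (-0.24651)(-0.0939) = 0.82424242
  phi_33 = -0.0899088 / 0.82424242 = -0.1091.
Therefore phi_{33} = -0.1091.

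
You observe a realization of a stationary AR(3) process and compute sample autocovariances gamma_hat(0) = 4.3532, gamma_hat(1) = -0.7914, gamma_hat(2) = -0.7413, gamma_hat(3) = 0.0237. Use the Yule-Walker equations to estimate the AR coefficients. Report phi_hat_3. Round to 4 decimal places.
\hat\phi_{3} = -0.0760

The Yule-Walker equations for an AR(p) process read, in matrix form,
  Gamma_p phi = r_p,   with   (Gamma_p)_{ij} = gamma(|i - j|),
                       (r_p)_i = gamma(i),   i,j = 1..p.
Substitute the sample gammas (Toeplitz matrix and right-hand side of size 3):
  Gamma_p = [[4.3532, -0.7914, -0.7413], [-0.7914, 4.3532, -0.7914], [-0.7413, -0.7914, 4.3532]]
  r_p     = [-0.7914, -0.7413, 0.0237]
Written out (R1..R3):
  (R1) 4.3532 phi_1 - 0.7914 phi_2 - 0.7413 phi_3 = -0.7914
  (R2) -0.7914 phi_1 + 4.3532 phi_2 - 0.7914 phi_3 = -0.7413
  (R3) -0.7413 phi_1 - 0.7914 phi_2 + 4.3532 phi_3 = 0.0237
Gaussian elimination:
  R2 <- R2 - (-0.7914/4.3532) R1 = R2 - (-0.181797) R1:  4.209326 phi_2 - 0.926166 phi_3 = -0.885174
  R3 <- R3 - (-0.7413/4.3532) R1 = R3 - (-0.170289) R1:  -0.926166 phi_2 + 4.226965 phi_3 = -0.111066
  R3 <- R3 - (-0.926166/4.209326) R2 = R3 - (-0.220027) R2:  4.023183 phi_3 = -0.305829
Back-substitution:
  phi_hat_3 = -0.305829 / 4.023183 = -0.076017
  phi_hat_2 = (-0.885174 - (-0.926166)(-0.076017)) / 4.209326 = -0.227015
  phi_hat_1 = (-0.7914 - (-0.7914)(-0.227015) - (-0.7413)(-0.076017)) / 4.3532 = -0.236013
So phi_hat = [-0.2360, -0.2270, -0.0760].
Therefore phi_hat_3 = -0.0760.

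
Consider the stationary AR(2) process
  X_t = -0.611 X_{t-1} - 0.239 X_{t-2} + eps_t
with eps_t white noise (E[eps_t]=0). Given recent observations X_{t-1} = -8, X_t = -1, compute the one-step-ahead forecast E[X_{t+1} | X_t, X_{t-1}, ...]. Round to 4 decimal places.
E[X_{t+1} \mid \mathcal F_t] = 2.5230

For an AR(p) model X_t = c + sum_i phi_i X_{t-i} + eps_t, the
one-step-ahead conditional mean is
  E[X_{t+1} | X_t, ...] = c + sum_i phi_i X_{t+1-i}.
Substitute known values:
  E[X_{t+1} | ...] = (-0.611) * (-1) + (-0.239) * (-8)
                   = 2.5230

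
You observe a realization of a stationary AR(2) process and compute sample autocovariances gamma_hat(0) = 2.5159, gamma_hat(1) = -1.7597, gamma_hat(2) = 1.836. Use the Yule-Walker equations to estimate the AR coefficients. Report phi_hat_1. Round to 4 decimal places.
\hat\phi_{1} = -0.3700

The Yule-Walker equations for an AR(p) process read, in matrix form,
  Gamma_p phi = r_p,   with   (Gamma_p)_{ij} = gamma(|i - j|),
                       (r_p)_i = gamma(i),   i,j = 1..p.
Substitute the sample gammas (Toeplitz matrix and right-hand side of size 2):
  Gamma_p = [[2.5159, -1.7597], [-1.7597, 2.5159]]
  r_p     = [-1.7597, 1.836]
Written out:
  2.5159 phi_1 - 1.7597 phi_2 = -1.7597
  -1.7597 phi_1 + 2.5159 phi_2 = 1.836
Solve by Cramer's rule:
  det = gamma(0)^2 - gamma(1)^2 = (2.5159)^2 - (-1.7597)^2 = 6.32975281 - 3.09654409 = 3.23320872
  phi_hat_1 = [gamma(1) gamma(0) - gamma(1) gamma(2)] / det = [(-1.7597)(2.5159) - (-1.7597)(1.836)] / 3.23320872 = -1.19642003 / 3.23320872 = -0.37
  phi_hat_2 = [gamma(0) gamma(2) - gamma(1)^2] / det = [(2.5159)(1.836) - (-1.7597)^2] / 3.23320872 = 1.52264831 / 3.23320872 = 0.4709
So phi_hat = [-0.3700, 0.4709].
Therefore phi_hat_1 = -0.3700.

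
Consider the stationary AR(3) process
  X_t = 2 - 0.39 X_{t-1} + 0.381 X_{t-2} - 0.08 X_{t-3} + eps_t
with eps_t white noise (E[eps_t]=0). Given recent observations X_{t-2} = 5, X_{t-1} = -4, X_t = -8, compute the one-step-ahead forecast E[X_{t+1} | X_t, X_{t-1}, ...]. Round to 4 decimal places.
E[X_{t+1} \mid \mathcal F_t] = 3.1960

For an AR(p) model X_t = c + sum_i phi_i X_{t-i} + eps_t, the
one-step-ahead conditional mean is
  E[X_{t+1} | X_t, ...] = c + sum_i phi_i X_{t+1-i}.
Substitute known values:
  E[X_{t+1} | ...] = 2 + (-0.39) * (-8) + (0.381) * (-4) + (-0.08) * (5)
                   = 3.1960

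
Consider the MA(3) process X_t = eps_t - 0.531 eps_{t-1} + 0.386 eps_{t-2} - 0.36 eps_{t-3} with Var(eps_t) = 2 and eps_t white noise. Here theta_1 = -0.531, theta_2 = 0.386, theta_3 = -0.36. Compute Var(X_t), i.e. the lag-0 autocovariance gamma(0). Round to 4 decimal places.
\gamma(0) = 3.1211

For an MA(q) process X_t = eps_t + sum_i theta_i eps_{t-i} with
Var(eps_t) = sigma^2, the variance is
  gamma(0) = sigma^2 * (1 + sum_i theta_i^2).
  sum_i theta_i^2 = (-0.531)^2 + (0.386)^2 + (-0.36)^2 = 0.281961 + 0.148996 + 0.1296 = 0.560557.
  gamma(0) = 2 * (1 + 0.560557) = 2 * 1.560557 = 3.121114, which rounds to 3.1211.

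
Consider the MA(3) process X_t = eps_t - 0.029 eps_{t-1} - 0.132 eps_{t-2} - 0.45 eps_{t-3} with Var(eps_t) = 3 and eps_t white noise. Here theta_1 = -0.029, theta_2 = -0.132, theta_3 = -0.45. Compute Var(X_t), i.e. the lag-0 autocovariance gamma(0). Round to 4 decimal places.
\gamma(0) = 3.6623

For an MA(q) process X_t = eps_t + sum_i theta_i eps_{t-i} with
Var(eps_t) = sigma^2, the variance is
  gamma(0) = sigma^2 * (1 + sum_i theta_i^2).
  sum_i theta_i^2 = (-0.029)^2 + (-0.132)^2 + (-0.45)^2 = 0.000841 + 0.017424 + 0.2025 = 0.220765.
  gamma(0) = 3 * (1 + 0.220765) = 3 * 1.220765 = 3.662295, which rounds to 3.6623.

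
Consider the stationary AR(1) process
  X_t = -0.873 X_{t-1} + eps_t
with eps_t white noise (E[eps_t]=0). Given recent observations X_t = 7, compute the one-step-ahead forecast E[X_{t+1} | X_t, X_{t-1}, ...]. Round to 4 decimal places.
E[X_{t+1} \mid \mathcal F_t] = -6.1110

For an AR(p) model X_t = c + sum_i phi_i X_{t-i} + eps_t, the
one-step-ahead conditional mean is
  E[X_{t+1} | X_t, ...] = c + sum_i phi_i X_{t+1-i}.
Substitute known values:
  E[X_{t+1} | ...] = (-0.873) * (7)
                   = -6.1110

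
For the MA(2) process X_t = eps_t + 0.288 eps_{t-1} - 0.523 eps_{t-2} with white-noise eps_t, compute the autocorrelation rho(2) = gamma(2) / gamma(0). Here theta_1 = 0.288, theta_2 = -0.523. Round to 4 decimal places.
\rho(2) = -0.3856

For an MA(q) process with theta_0 = 1, the autocovariance is
  gamma(k) = sigma^2 * sum_{i=0..q-k} theta_i * theta_{i+k},
and rho(k) = gamma(k) / gamma(0). Sigma^2 cancels.
  numerator   = (1)*(-0.523) = -0.523.
  denominator = (1)^2 + (0.288)^2 + (-0.523)^2 = 1.356473.
  rho(2) = -0.523 / 1.356473 = -0.3856.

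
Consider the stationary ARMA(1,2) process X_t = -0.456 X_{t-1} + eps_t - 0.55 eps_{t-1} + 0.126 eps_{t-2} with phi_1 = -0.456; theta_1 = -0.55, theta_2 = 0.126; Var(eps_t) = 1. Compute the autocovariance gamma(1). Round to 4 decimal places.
\gamma(1) = -1.7911

Multiply the model equation by X_{t-k} and take expectations. With theta_0 = psi_0 = 1 and psi_j the MA(infinity) weights, this gives
  gamma(k) - sum_i phi_i gamma(k-i) = c_k,
  c_k = sigma^2 * sum_{j=k..q} theta_j psi_{j-k}   (c_k = 0 for k > q),
using gamma(-m) = gamma(m).
psi-weights needed (psi_j = theta_j + sum_i phi_i psi_{j-i}):
  psi_1 = theta_1 + phi_1 = -0.55 + (-0.456) = -1.006
  psi_2 = theta_2 + phi_1 psi_1 = 0.126 + (-0.456)(-1.006) = 0.584736
Right-hand sides:
  c_0 = sigma^2 (1 + theta_1 psi_1 + theta_2 psi_2) = 1 * (1 + (-0.55)(-1.006) + (0.126)(0.584736)) = 1 * 1.626977 = 1.626977
  c_1 = sigma^2 (theta_1 + theta_2 psi_1) = 1 * (-0.55 + (0.126)(-1.006)) = -0.676756
  c_2 = sigma^2 theta_2 = 1 * (0.126) = 0.126
Equations for k = 0 and k = 1 (AR order 1):
  gamma(0) = phi_1 gamma(1) + c_0
  gamma(1) = phi_1 gamma(0) + c_1
Substituting the second into the first: gamma(0) (1 - phi_1^2) = c_0 + phi_1 c_1, so
  gamma(0) = (c_0 + phi_1 c_1) / (1 - phi_1^2) = (1.626977 + (-0.456)(-0.676756)) / (1 - (-0.456)^2) = 1.935577 / 0.792064 = 2.443713.
  gamma(1) = phi_1 gamma(0) + c_1 = (-0.456)(2.443713) + (-0.676756) = -1.791089.
Therefore gamma(1) = -1.7911 (to 4 decimal places).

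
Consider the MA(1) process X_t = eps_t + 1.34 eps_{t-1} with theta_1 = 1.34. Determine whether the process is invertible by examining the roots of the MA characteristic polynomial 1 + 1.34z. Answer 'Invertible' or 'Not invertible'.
\text{Not invertible}

The MA(q) characteristic polynomial is P(z) = 1 + 1.34z.
Invertibility requires all roots to lie outside the unit circle, i.e. |z| > 1 for every root.
This is linear in z: 1 + (1.34) z = 0  =>  z = -1/(1.34) = -0.746269,  |z| = 0.746269.
Moduli of all roots: 0.7463.
All moduli strictly greater than 1? No.
Verdict: Not invertible.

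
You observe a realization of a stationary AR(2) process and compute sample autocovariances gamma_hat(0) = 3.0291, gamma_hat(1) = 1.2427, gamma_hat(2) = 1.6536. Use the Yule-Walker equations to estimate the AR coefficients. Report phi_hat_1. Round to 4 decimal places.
\hat\phi_{1} = 0.2240

The Yule-Walker equations for an AR(p) process read, in matrix form,
  Gamma_p phi = r_p,   with   (Gamma_p)_{ij} = gamma(|i - j|),
                       (r_p)_i = gamma(i),   i,j = 1..p.
Substitute the sample gammas (Toeplitz matrix and right-hand side of size 2):
  Gamma_p = [[3.0291, 1.2427], [1.2427, 3.0291]]
  r_p     = [1.2427, 1.6536]
Written out:
  3.0291 phi_1 + 1.2427 phi_2 = 1.2427
  1.2427 phi_1 + 3.0291 phi_2 = 1.6536
Solve by Cramer's rule:
  det = gamma(0)^2 - gamma(1)^2 = (3.0291)^2 - (1.2427)^2 = 9.17544681 - 1.54430329 = 7.63114352
  phi_hat_1 = [gamma(1) gamma(0) - gamma(1) gamma(2)] / det = [(1.2427)(3.0291) - (1.2427)(1.6536)] / 7.63114352 = 1.70933385 / 7.63114352 = 0.224
  phi_hat_2 = [gamma(0) gamma(2) - gamma(1)^2] / det = [(3.0291)(1.6536) - (1.2427)^2] / 7.63114352 = 3.46461647 / 7.63114352 = 0.454
So phi_hat = [0.2240, 0.4540].
Therefore phi_hat_1 = 0.2240.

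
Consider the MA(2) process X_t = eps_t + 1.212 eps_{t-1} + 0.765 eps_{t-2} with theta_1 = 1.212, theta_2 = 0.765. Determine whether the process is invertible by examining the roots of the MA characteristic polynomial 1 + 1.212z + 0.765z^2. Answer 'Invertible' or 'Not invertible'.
\text{Invertible}

The MA(q) characteristic polynomial is P(z) = 1 + 1.212z + 0.765z^2.
Invertibility requires all roots to lie outside the unit circle, i.e. |z| > 1 for every root.
Set 1 + (1.212) z + (0.765) z^2 = 0, i.e. a z^2 + b z + c = 0 with a = 0.765, b = 1.212, c = 1.
Discriminant D = b^2 - 4ac = (1.212)^2 - 4*(0.765)*1 = 1.468944 - (3.06) = -1.591056.
D < 0, so the roots are the complex-conjugate pair z = (-b +/- i sqrt(-D)) / (2a) = -0.7922 +/- 0.8244i.
For a conjugate pair |z|^2 = z * conj(z) = (product of roots) = c/a = 1/(0.765) = 1.30719, so |z| = sqrt(1.30719) = 1.1433 for both roots.
Moduli of all roots: 1.1433, 1.1433.
All moduli strictly greater than 1? Yes.
Verdict: Invertible.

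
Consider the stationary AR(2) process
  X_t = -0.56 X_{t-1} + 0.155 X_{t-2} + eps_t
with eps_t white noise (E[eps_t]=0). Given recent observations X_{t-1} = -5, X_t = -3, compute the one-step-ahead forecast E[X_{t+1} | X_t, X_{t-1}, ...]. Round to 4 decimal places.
E[X_{t+1} \mid \mathcal F_t] = 0.9050

For an AR(p) model X_t = c + sum_i phi_i X_{t-i} + eps_t, the
one-step-ahead conditional mean is
  E[X_{t+1} | X_t, ...] = c + sum_i phi_i X_{t+1-i}.
Substitute known values:
  E[X_{t+1} | ...] = (-0.56) * (-3) + (0.155) * (-5)
                   = 0.9050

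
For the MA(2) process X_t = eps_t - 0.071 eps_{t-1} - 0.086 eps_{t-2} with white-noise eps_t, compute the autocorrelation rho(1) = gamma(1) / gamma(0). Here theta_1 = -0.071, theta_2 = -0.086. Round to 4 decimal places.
\rho(1) = -0.0641

For an MA(q) process with theta_0 = 1, the autocovariance is
  gamma(k) = sigma^2 * sum_{i=0..q-k} theta_i * theta_{i+k},
and rho(k) = gamma(k) / gamma(0). Sigma^2 cancels.
  numerator   = (1)*(-0.071) + (-0.071)*(-0.086) = -0.064894.
  denominator = (1)^2 + (-0.071)^2 + (-0.086)^2 = 1.012437.
  rho(1) = -0.064894 / 1.012437 = -0.0641.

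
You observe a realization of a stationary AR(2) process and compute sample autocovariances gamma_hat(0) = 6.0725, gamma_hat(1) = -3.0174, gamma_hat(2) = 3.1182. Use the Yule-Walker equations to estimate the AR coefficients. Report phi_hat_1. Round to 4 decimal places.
\hat\phi_{1} = -0.3210

The Yule-Walker equations for an AR(p) process read, in matrix form,
  Gamma_p phi = r_p,   with   (Gamma_p)_{ij} = gamma(|i - j|),
                       (r_p)_i = gamma(i),   i,j = 1..p.
Substitute the sample gammas (Toeplitz matrix and right-hand side of size 2):
  Gamma_p = [[6.0725, -3.0174], [-3.0174, 6.0725]]
  r_p     = [-3.0174, 3.1182]
Written out:
  6.0725 phi_1 - 3.0174 phi_2 = -3.0174
  -3.0174 phi_1 + 6.0725 phi_2 = 3.1182
Solve by Cramer's rule:
  det = gamma(0)^2 - gamma(1)^2 = (6.0725)^2 - (-3.0174)^2 = 36.87525625 - 9.10470276 = 27.77055349
  phi_hat_1 = [gamma(1) gamma(0) - gamma(1) gamma(2)] / det = [(-3.0174)(6.0725) - (-3.0174)(3.1182)] / 27.77055349 = -8.91430482 / 27.77055349 = -0.321
  phi_hat_2 = [gamma(0) gamma(2) - gamma(1)^2] / det = [(6.0725)(3.1182) - (-3.0174)^2] / 27.77055349 = 9.83056674 / 27.77055349 = 0.354
So phi_hat = [-0.3210, 0.3540].
Therefore phi_hat_1 = -0.3210.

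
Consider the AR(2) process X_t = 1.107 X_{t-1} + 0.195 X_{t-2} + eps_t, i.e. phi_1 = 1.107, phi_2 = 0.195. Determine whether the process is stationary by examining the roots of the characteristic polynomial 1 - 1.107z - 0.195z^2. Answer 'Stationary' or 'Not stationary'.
\text{Not stationary}

The AR(p) characteristic polynomial is P(z) = 1 - 1.107z - 0.195z^2.
Stationarity requires all roots to lie outside the unit circle, i.e. |z| > 1 for every root.
Set 1 + (-1.107) z + (-0.195) z^2 = 0, i.e. a z^2 + b z + c = 0 with a = -0.195, b = -1.107, c = 1.
Discriminant D = b^2 - 4ac = (-1.107)^2 - 4*(-0.195)*1 = 1.225449 - (-0.78) = 2.005449.
D >= 0, so the roots are real: z = (-b +/- sqrt(D)) / (2a) = (1.107 +/- 1.416139) / (-0.39).
  z_1 = (1.107 + 1.416139) / (-0.39) = -6.4696,   |z_1| = 6.4696.
  z_2 = (1.107 - 1.416139) / (-0.39) = 0.7927,   |z_2| = 0.7927.
Moduli of all roots: 6.4696, 0.7927.
All moduli strictly greater than 1? No.
Verdict: Not stationary.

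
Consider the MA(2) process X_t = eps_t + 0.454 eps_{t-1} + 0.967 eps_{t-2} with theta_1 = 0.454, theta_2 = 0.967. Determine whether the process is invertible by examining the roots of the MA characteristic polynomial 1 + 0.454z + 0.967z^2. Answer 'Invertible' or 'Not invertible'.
\text{Invertible}

The MA(q) characteristic polynomial is P(z) = 1 + 0.454z + 0.967z^2.
Invertibility requires all roots to lie outside the unit circle, i.e. |z| > 1 for every root.
Set 1 + (0.454) z + (0.967) z^2 = 0, i.e. a z^2 + b z + c = 0 with a = 0.967, b = 0.454, c = 1.
Discriminant D = b^2 - 4ac = (0.454)^2 - 4*(0.967)*1 = 0.206116 - (3.868) = -3.661884.
D < 0, so the roots are the complex-conjugate pair z = (-b +/- i sqrt(-D)) / (2a) = -0.2347 +/- 0.9895i.
For a conjugate pair |z|^2 = z * conj(z) = (product of roots) = c/a = 1/(0.967) = 1.034126, so |z| = sqrt(1.034126) = 1.0169 for both roots.
Moduli of all roots: 1.0169, 1.0169.
All moduli strictly greater than 1? Yes.
Verdict: Invertible.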